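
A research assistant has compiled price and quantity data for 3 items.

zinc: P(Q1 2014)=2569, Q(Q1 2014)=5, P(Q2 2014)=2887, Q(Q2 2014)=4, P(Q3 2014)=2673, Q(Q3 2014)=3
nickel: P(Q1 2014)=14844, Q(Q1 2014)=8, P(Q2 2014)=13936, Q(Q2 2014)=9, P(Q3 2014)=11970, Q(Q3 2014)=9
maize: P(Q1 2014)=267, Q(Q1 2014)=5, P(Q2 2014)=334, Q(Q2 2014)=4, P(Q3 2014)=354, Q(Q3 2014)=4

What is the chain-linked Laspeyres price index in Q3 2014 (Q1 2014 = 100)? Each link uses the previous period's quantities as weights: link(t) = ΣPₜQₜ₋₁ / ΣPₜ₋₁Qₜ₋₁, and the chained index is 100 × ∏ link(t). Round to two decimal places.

83.17

Link Q1 2014→Q2 2014:
ΣP(Q2 2014)Q(Q1 2014) = 2887×5 + 13936×8 + 334×5 = 14435 + 111488 + 1670 = 127593
ΣP(Q1 2014)Q(Q1 2014) = 2569×5 + 14844×8 + 267×5 = 12845 + 118752 + 1335 = 132932
link = 127593/132932 = 0.959837
Link Q2 2014→Q3 2014:
ΣP(Q3 2014)Q(Q2 2014) = 2673×4 + 11970×9 + 354×4 = 10692 + 107730 + 1416 = 119838
ΣP(Q2 2014)Q(Q2 2014) = 2887×4 + 13936×9 + 334×4 = 11548 + 125424 + 1336 = 138308
link = 119838/138308 = 0.866457
Chained index = 100 × 0.959837 × 0.866457 = 83.1658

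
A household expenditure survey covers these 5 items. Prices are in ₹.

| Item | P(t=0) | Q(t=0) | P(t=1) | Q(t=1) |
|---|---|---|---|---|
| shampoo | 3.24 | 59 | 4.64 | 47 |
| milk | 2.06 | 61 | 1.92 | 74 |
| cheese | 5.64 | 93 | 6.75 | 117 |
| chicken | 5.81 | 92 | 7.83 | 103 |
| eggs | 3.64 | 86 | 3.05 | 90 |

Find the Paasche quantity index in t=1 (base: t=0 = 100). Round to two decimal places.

Paasche quantity index uses current-period prices as weights.
ΣP(t=1)·Q(t=1) = 4.64×47 + 1.92×74 + 6.75×117 + 7.83×103 + 3.05×90 = 218.08 + 142.08 + 789.75 + 806.49 + 274.5 = 2230.9
ΣP(t=1)·Q(t=0) = 4.64×59 + 1.92×61 + 6.75×93 + 7.83×92 + 3.05×86 = 273.76 + 117.12 + 627.75 + 720.36 + 262.3 = 2001.29
Index = 2230.9 / 2001.29 × 100 = 111.4731

111.47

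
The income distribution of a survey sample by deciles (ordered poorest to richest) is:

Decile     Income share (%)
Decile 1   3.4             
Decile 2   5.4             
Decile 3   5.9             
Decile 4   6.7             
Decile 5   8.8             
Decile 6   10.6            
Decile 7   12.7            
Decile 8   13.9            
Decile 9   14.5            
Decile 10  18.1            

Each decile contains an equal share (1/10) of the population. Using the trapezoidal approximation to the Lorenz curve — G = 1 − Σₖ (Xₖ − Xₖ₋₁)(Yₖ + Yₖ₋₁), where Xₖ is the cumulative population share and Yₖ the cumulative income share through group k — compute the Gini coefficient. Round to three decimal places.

0.256

Cumulative income shares Yₖ: 0.0340, 0.0880, 0.1470, 0.2140, 0.3020, 0.4080, 0.5350, 0.6740, 0.8190, 1.0000
Σ (Xₖ−Xₖ₋₁)(Yₖ+Yₖ₋₁) = (1/10)(0.0340+0.0000) + (1/10)(0.0880+0.0340) + (1/10)(0.1470+0.0880) + (1/10)(0.2140+0.1470) + (1/10)(0.3020+0.2140) + (1/10)(0.4080+0.3020) + (1/10)(0.5350+0.4080) + (1/10)(0.6740+0.5350) + (1/10)(0.8190+0.6740) + (1/10)(1.0000+0.8190)
  = 0.0034 + 0.0122 + 0.0235 + 0.0361 + 0.0516 + 0.0710 + 0.0943 + 0.1209 + 0.1493 + 0.1819 = 0.7442
G = 1 − 0.7442 = 0.2558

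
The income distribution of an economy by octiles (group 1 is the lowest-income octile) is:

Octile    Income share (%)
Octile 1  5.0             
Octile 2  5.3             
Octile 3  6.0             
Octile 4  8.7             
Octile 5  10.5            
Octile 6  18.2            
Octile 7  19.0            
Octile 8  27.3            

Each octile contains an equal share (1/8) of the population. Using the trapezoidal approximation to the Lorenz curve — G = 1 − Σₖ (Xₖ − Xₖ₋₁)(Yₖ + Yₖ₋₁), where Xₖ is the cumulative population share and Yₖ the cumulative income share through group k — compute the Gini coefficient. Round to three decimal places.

0.329

Cumulative income shares Yₖ: 0.0500, 0.1030, 0.1630, 0.2500, 0.3550, 0.5370, 0.7270, 1.0000
Σ (Xₖ−Xₖ₋₁)(Yₖ+Yₖ₋₁) = (1/8)(0.0500+0.0000) + (1/8)(0.1030+0.0500) + (1/8)(0.1630+0.1030) + (1/8)(0.2500+0.1630) + (1/8)(0.3550+0.2500) + (1/8)(0.5370+0.3550) + (1/8)(0.7270+0.5370) + (1/8)(1.0000+0.7270)
  = 0.0063 + 0.0191 + 0.0333 + 0.0516 + 0.0756 + 0.1115 + 0.1580 + 0.2159 = 0.6712
G = 1 − 0.6712 = 0.3288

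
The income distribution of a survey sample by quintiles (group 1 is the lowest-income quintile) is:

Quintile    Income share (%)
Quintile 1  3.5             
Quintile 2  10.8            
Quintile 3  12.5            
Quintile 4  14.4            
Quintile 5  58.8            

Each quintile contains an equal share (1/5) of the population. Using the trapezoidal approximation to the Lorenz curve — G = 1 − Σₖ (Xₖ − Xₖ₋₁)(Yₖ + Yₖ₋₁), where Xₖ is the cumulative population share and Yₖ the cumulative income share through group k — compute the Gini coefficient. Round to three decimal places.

Cumulative income shares Yₖ: 0.0350, 0.1430, 0.2680, 0.4120, 1.0000
Σ (Xₖ−Xₖ₋₁)(Yₖ+Yₖ₋₁) = (1/5)(0.0350+0.0000) + (1/5)(0.1430+0.0350) + (1/5)(0.2680+0.1430) + (1/5)(0.4120+0.2680) + (1/5)(1.0000+0.4120)
  = 0.0070 + 0.0356 + 0.0822 + 0.1360 + 0.2824 = 0.5432
G = 1 − 0.5432 = 0.4568

0.457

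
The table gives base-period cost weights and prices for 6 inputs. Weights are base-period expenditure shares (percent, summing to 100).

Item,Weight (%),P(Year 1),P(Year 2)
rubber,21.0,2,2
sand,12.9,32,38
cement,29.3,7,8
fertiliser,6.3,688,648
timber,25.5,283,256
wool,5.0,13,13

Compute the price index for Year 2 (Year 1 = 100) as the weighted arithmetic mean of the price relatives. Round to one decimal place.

103.8

rubber: 21.0 × (2/2) = 21.0 × 1.000000 = 21.0000
sand: 12.9 × (38/32) = 12.9 × 1.187500 = 15.3187
cement: 29.3 × (8/7) = 29.3 × 1.142857 = 33.4857
fertiliser: 6.3 × (648/688) = 6.3 × 0.941860 = 5.9337
timber: 25.5 × (256/283) = 25.5 × 0.904594 = 23.0671
wool: 5.0 × (13/13) = 5.0 × 1.000000 = 5.0000
Index = Σ wᵢ·(p₁ᵢ/p₀ᵢ) = 21.0000 + 15.3187 + 33.4857 + 5.9337 + 23.0671 + 5.0000 = 103.8053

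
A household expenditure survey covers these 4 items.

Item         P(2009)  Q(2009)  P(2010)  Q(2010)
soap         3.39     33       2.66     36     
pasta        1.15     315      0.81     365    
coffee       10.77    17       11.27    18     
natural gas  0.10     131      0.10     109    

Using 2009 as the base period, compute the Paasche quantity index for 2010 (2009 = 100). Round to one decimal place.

Paasche quantity index uses current-period prices as weights.
ΣP(2010)·Q(2010) = 2.66×36 + 0.81×365 + 11.27×18 + 0.10×109 = 95.76 + 295.65 + 202.86 + 10.9 = 605.17
ΣP(2010)·Q(2009) = 2.66×33 + 0.81×315 + 11.27×17 + 0.10×131 = 87.78 + 255.15 + 191.59 + 13.1 = 547.62
Index = 605.17 / 547.62 × 100 = 110.5091

110.5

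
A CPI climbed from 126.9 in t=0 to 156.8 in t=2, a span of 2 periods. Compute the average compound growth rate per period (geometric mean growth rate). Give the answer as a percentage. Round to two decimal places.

Growth factor = (156.8/126.9)^(1/2) = (1.235619)^(1/2) = 1.111584
Growth rate = 1.111584 − 1 = 0.111584 = 11.1584%

11.16%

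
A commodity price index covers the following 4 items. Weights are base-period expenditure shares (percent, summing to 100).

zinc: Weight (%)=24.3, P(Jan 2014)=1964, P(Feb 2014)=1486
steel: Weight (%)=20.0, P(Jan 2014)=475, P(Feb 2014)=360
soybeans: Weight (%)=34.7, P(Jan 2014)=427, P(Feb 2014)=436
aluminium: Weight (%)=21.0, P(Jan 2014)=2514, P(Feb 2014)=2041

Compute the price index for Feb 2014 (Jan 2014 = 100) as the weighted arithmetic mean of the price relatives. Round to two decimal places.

86.02

zinc: 24.3 × (1486/1964) = 24.3 × 0.756619 = 18.3858
steel: 20.0 × (360/475) = 20.0 × 0.757895 = 15.1579
soybeans: 34.7 × (436/427) = 34.7 × 1.021077 = 35.4314
aluminium: 21.0 × (2041/2514) = 21.0 × 0.811854 = 17.0489
Index = Σ wᵢ·(p₁ᵢ/p₀ᵢ) = 18.3858 + 15.1579 + 35.4314 + 17.0489 = 86.0240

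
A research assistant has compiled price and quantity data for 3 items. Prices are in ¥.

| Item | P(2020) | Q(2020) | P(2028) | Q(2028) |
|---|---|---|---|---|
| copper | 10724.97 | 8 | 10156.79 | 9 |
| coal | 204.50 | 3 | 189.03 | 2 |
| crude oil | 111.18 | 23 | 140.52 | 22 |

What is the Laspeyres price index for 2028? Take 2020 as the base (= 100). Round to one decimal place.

95.6

Laspeyres price index uses base-period quantities as weights.
ΣP(2028)·Q(2020) = 10156.79×8 + 189.03×3 + 140.52×23 = 81254.32 + 567.09 + 3231.96 = 85053.37
ΣP(2020)·Q(2020) = 10724.97×8 + 204.50×3 + 111.18×23 = 85799.76 + 613.5 + 2557.14 = 88970.4
Index = 85053.37 / 88970.4 × 100 = 95.5974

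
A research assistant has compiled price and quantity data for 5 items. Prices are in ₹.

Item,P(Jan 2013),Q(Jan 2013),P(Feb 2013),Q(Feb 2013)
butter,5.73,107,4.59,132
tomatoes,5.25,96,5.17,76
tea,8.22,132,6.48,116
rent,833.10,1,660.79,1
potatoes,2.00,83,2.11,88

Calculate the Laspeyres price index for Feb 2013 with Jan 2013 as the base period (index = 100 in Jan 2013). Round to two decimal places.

83.68

Laspeyres price index uses base-period quantities as weights.
ΣP(Feb 2013)·Q(Jan 2013) = 4.59×107 + 5.17×96 + 6.48×132 + 660.79×1 + 2.11×83 = 491.13 + 496.32 + 855.36 + 660.79 + 175.13 = 2678.73
ΣP(Jan 2013)·Q(Jan 2013) = 5.73×107 + 5.25×96 + 8.22×132 + 833.10×1 + 2.00×83 = 613.11 + 504 + 1085.04 + 833.1 + 166 = 3201.25
Index = 2678.73 / 3201.25 × 100 = 83.6776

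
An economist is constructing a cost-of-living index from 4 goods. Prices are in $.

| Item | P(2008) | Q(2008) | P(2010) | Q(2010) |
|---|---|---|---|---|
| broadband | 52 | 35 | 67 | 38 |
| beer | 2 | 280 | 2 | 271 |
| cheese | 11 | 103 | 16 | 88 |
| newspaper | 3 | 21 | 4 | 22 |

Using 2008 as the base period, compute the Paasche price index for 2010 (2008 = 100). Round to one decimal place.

Paasche price index uses current-period quantities as weights.
ΣP(2010)·Q(2010) = 67×38 + 2×271 + 16×88 + 4×22 = 2546 + 542 + 1408 + 88 = 4584
ΣP(2008)·Q(2010) = 52×38 + 2×271 + 11×88 + 3×22 = 1976 + 542 + 968 + 66 = 3552
Index = 4584 / 3552 × 100 = 129.0541

129.1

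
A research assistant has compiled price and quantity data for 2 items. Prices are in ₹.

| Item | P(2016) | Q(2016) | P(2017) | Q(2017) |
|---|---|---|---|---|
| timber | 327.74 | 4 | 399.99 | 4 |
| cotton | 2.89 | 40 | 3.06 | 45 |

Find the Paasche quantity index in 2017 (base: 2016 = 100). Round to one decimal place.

Paasche quantity index uses current-period prices as weights.
ΣP(2017)·Q(2017) = 399.99×4 + 3.06×45 = 1599.96 + 137.7 = 1737.66
ΣP(2017)·Q(2016) = 399.99×4 + 3.06×40 = 1599.96 + 122.4 = 1722.36
Index = 1737.66 / 1722.36 × 100 = 100.8883

100.9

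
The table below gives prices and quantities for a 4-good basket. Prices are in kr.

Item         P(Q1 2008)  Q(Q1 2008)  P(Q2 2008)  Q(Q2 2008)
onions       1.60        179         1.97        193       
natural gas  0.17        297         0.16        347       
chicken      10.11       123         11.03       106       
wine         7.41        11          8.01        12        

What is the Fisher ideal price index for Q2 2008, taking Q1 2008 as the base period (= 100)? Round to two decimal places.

111.15

Laspeyres component (base-period weights):
ΣP(Q2 2008)Q(Q1 2008) = 1.97×179 + 0.16×297 + 11.03×123 + 8.01×11 = 352.63 + 47.52 + 1356.69 + 88.11 = 1844.95
ΣP(Q1 2008)Q(Q1 2008) = 1.60×179 + 0.17×297 + 10.11×123 + 7.41×11 = 286.4 + 50.49 + 1243.53 + 81.51 = 1661.93
L = 1844.95 / 1661.93 × 100 = 111.0125
Paasche component (current-period weights):
ΣP(Q2 2008)Q(Q2 2008) = 1.97×193 + 0.16×347 + 11.03×106 + 8.01×12 = 380.21 + 55.52 + 1169.18 + 96.12 = 1701.03
ΣP(Q1 2008)Q(Q2 2008) = 1.60×193 + 0.17×347 + 10.11×106 + 7.41×12 = 308.8 + 58.99 + 1071.66 + 88.92 = 1528.37
P = 1701.03 / 1528.37 × 100 = 111.2970
Fisher = √(L × P) = √(111.0125 × 111.2970) = 111.1547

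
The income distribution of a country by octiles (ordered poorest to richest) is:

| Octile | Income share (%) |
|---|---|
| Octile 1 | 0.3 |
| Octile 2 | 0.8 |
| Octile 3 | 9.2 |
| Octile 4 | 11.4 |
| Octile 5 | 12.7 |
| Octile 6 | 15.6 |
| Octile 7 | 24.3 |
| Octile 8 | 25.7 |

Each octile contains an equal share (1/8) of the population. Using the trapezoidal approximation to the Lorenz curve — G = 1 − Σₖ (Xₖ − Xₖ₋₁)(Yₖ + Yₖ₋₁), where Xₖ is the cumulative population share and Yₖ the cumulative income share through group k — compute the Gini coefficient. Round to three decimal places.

0.395

Cumulative income shares Yₖ: 0.0030, 0.0110, 0.1030, 0.2170, 0.3440, 0.5000, 0.7430, 1.0000
Σ (Xₖ−Xₖ₋₁)(Yₖ+Yₖ₋₁) = (1/8)(0.0030+0.0000) + (1/8)(0.0110+0.0030) + (1/8)(0.1030+0.0110) + (1/8)(0.2170+0.1030) + (1/8)(0.3440+0.2170) + (1/8)(0.5000+0.3440) + (1/8)(0.7430+0.5000) + (1/8)(1.0000+0.7430)
  = 0.0004 + 0.0017 + 0.0142 + 0.0400 + 0.0701 + 0.1055 + 0.1554 + 0.2179 = 0.6052
G = 1 − 0.6052 = 0.3948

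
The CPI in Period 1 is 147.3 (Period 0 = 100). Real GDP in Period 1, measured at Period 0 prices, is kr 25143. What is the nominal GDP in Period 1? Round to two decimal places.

37035.64

Nominal = Real × (Index/100) = 25143 × (147.3/100)
        = 25143 × 1.473 = 37035.6390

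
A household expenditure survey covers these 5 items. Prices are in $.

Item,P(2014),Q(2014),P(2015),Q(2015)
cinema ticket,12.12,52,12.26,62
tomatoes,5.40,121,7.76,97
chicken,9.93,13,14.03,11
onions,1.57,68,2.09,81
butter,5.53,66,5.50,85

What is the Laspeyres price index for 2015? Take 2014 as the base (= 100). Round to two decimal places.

120.14

Laspeyres price index uses base-period quantities as weights.
ΣP(2015)·Q(2014) = 12.26×52 + 7.76×121 + 14.03×13 + 2.09×68 + 5.50×66 = 637.52 + 938.96 + 182.39 + 142.12 + 363 = 2263.99
ΣP(2014)·Q(2014) = 12.12×52 + 5.40×121 + 9.93×13 + 1.57×68 + 5.53×66 = 630.24 + 653.4 + 129.09 + 106.76 + 364.98 = 1884.47
Index = 2263.99 / 1884.47 × 100 = 120.1393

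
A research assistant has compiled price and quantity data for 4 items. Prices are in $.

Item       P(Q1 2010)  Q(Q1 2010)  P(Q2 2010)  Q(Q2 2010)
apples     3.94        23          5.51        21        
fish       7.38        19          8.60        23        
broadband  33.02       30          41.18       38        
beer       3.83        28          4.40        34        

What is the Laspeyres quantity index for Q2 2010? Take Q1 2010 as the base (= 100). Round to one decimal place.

Laspeyres quantity index uses base-period prices as weights.
ΣP(Q1 2010)·Q(Q2 2010) = 3.94×21 + 7.38×23 + 33.02×38 + 3.83×34 = 82.74 + 169.74 + 1254.76 + 130.22 = 1637.46
ΣP(Q1 2010)·Q(Q1 2010) = 3.94×23 + 7.38×19 + 33.02×30 + 3.83×28 = 90.62 + 140.22 + 990.6 + 107.24 = 1328.68
Index = 1637.46 / 1328.68 × 100 = 123.2396

123.2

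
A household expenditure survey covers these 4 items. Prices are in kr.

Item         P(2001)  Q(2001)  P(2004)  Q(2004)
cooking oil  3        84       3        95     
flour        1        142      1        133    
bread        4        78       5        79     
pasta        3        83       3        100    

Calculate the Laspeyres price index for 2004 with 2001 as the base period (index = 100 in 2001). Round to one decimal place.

Laspeyres price index uses base-period quantities as weights.
ΣP(2004)·Q(2001) = 3×84 + 1×142 + 5×78 + 3×83 = 252 + 142 + 390 + 249 = 1033
ΣP(2001)·Q(2001) = 3×84 + 1×142 + 4×78 + 3×83 = 252 + 142 + 312 + 249 = 955
Index = 1033 / 955 × 100 = 108.1675

108.2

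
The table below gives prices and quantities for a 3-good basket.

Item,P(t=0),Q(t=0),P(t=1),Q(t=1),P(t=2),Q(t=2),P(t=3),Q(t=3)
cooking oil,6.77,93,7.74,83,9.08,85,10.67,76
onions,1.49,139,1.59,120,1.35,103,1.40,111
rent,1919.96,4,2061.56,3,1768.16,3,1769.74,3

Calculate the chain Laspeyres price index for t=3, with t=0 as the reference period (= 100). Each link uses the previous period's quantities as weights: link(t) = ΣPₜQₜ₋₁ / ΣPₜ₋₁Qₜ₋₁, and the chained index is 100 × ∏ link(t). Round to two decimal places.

97.84

Link t=0→t=1:
ΣP(t=1)Q(t=0) = 7.74×93 + 1.59×139 + 2061.56×4 = 719.82 + 221.01 + 8246.24 = 9187.07
ΣP(t=0)Q(t=0) = 6.77×93 + 1.49×139 + 1919.96×4 = 629.61 + 207.11 + 7679.84 = 8516.56
link = 9187.07/8516.56 = 1.078730
Link t=1→t=2:
ΣP(t=2)Q(t=1) = 9.08×83 + 1.35×120 + 1768.16×3 = 753.64 + 162 + 5304.48 = 6220.12
ΣP(t=1)Q(t=1) = 7.74×83 + 1.59×120 + 2061.56×3 = 642.42 + 190.8 + 6184.68 = 7017.9
link = 6220.12/7017.9 = 0.886322
Link t=2→t=3:
ΣP(t=3)Q(t=2) = 10.67×85 + 1.40×103 + 1769.74×3 = 906.95 + 144.2 + 5309.22 = 6360.37
ΣP(t=2)Q(t=2) = 9.08×85 + 1.35×103 + 1768.16×3 = 771.8 + 139.05 + 5304.48 = 6215.33
link = 6360.37/6215.33 = 1.023336
Chained index = 100 × 1.078730 × 0.886322 × 1.023336 = 97.8414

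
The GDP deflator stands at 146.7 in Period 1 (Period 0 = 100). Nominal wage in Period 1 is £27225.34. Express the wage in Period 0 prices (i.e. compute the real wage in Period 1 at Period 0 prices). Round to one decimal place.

18558.5

Real = Nominal ÷ (Index/100) = 27225.34 ÷ (146.7/100)
     = 27225.34 ÷ 1.467 = 18558.5140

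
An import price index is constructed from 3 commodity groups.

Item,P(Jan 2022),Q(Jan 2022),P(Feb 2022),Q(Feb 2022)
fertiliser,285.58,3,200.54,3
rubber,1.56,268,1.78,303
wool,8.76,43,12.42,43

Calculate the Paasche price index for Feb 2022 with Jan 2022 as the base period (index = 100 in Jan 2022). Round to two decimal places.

Paasche price index uses current-period quantities as weights.
ΣP(Feb 2022)·Q(Feb 2022) = 200.54×3 + 1.78×303 + 12.42×43 = 601.62 + 539.34 + 534.06 = 1675.02
ΣP(Jan 2022)·Q(Feb 2022) = 285.58×3 + 1.56×303 + 8.76×43 = 856.74 + 472.68 + 376.68 = 1706.1
Index = 1675.02 / 1706.1 × 100 = 98.1783

98.18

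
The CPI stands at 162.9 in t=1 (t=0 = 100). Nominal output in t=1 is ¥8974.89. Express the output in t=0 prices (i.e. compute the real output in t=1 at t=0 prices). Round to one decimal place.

Real = Nominal ÷ (Index/100) = 8974.89 ÷ (162.9/100)
     = 8974.89 ÷ 1.629 = 5509.4475

5509.4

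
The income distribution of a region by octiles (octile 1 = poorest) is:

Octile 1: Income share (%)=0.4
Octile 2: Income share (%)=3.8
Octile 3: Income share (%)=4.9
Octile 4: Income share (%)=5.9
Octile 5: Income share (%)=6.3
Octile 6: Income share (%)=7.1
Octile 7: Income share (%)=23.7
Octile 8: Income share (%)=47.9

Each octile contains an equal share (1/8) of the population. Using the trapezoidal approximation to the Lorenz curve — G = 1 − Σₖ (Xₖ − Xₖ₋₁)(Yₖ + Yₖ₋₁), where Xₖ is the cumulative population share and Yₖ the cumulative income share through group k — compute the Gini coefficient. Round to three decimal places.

Cumulative income shares Yₖ: 0.0040, 0.0420, 0.0910, 0.1500, 0.2130, 0.2840, 0.5210, 1.0000
Σ (Xₖ−Xₖ₋₁)(Yₖ+Yₖ₋₁) = (1/8)(0.0040+0.0000) + (1/8)(0.0420+0.0040) + (1/8)(0.0910+0.0420) + (1/8)(0.1500+0.0910) + (1/8)(0.2130+0.1500) + (1/8)(0.2840+0.2130) + (1/8)(0.5210+0.2840) + (1/8)(1.0000+0.5210)
  = 0.0005 + 0.0057 + 0.0166 + 0.0301 + 0.0454 + 0.0621 + 0.1006 + 0.1901 = 0.4512
G = 1 − 0.4512 = 0.5488

0.549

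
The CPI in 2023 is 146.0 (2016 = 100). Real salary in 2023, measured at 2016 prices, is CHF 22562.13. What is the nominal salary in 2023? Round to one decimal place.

32940.7

Nominal = Real × (Index/100) = 22562.13 × (146.0/100)
        = 22562.13 × 1.460 = 32940.7098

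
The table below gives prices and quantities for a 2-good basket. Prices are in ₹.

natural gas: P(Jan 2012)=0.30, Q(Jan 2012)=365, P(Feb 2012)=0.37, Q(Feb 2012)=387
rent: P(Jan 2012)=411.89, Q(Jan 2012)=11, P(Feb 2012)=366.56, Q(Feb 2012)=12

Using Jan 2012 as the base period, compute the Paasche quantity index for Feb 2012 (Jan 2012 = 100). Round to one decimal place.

Paasche quantity index uses current-period prices as weights.
ΣP(Feb 2012)·Q(Feb 2012) = 0.37×387 + 366.56×12 = 143.19 + 4398.72 = 4541.91
ΣP(Feb 2012)·Q(Jan 2012) = 0.37×365 + 366.56×11 = 135.05 + 4032.16 = 4167.21
Index = 4541.91 / 4167.21 × 100 = 108.9916

109.0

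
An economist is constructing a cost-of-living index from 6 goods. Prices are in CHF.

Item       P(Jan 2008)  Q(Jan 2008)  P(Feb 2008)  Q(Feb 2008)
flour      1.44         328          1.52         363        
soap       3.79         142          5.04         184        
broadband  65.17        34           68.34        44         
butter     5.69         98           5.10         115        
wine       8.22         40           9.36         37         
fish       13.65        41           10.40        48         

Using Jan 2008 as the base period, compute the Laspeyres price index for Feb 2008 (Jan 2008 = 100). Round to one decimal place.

Laspeyres price index uses base-period quantities as weights.
ΣP(Feb 2008)·Q(Jan 2008) = 1.52×328 + 5.04×142 + 68.34×34 + 5.10×98 + 9.36×40 + 10.40×41 = 498.56 + 715.68 + 2323.56 + 499.8 + 374.4 + 426.4 = 4838.4
ΣP(Jan 2008)·Q(Jan 2008) = 1.44×328 + 3.79×142 + 65.17×34 + 5.69×98 + 8.22×40 + 13.65×41 = 472.32 + 538.18 + 2215.78 + 557.62 + 328.8 + 559.65 = 4672.35
Index = 4838.4 / 4672.35 × 100 = 103.5539

103.6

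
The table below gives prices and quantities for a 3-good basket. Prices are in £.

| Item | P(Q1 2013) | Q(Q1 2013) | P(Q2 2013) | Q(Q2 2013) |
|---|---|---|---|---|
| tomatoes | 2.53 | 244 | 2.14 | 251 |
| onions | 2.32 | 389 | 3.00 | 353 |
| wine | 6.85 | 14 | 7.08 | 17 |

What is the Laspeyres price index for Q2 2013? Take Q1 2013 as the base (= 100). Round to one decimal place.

110.7

Laspeyres price index uses base-period quantities as weights.
ΣP(Q2 2013)·Q(Q1 2013) = 2.14×244 + 3.00×389 + 7.08×14 = 522.16 + 1167 + 99.12 = 1788.28
ΣP(Q1 2013)·Q(Q1 2013) = 2.53×244 + 2.32×389 + 6.85×14 = 617.32 + 902.48 + 95.9 = 1615.7
Index = 1788.28 / 1615.7 × 100 = 110.6814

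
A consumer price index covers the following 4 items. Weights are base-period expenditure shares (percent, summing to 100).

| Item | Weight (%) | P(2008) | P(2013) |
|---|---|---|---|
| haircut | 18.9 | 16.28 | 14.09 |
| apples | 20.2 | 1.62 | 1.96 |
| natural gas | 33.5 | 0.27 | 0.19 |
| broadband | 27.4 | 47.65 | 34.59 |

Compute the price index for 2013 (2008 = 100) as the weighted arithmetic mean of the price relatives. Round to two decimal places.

84.26

haircut: 18.9 × (14.09/16.28) = 18.9 × 0.865479 = 16.3576
apples: 20.2 × (1.96/1.62) = 20.2 × 1.209877 = 24.4395
natural gas: 33.5 × (0.19/0.27) = 33.5 × 0.703704 = 23.5741
broadband: 27.4 × (34.59/47.65) = 27.4 × 0.725918 = 19.8902
Index = Σ wᵢ·(p₁ᵢ/p₀ᵢ) = 16.3576 + 24.4395 + 23.5741 + 19.8902 = 84.2613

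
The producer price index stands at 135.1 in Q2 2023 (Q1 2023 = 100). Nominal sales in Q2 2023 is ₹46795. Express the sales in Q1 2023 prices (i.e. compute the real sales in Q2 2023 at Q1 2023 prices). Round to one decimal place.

Real = Nominal ÷ (Index/100) = 46795 ÷ (135.1/100)
     = 46795 ÷ 1.351 = 34637.3057

34637.3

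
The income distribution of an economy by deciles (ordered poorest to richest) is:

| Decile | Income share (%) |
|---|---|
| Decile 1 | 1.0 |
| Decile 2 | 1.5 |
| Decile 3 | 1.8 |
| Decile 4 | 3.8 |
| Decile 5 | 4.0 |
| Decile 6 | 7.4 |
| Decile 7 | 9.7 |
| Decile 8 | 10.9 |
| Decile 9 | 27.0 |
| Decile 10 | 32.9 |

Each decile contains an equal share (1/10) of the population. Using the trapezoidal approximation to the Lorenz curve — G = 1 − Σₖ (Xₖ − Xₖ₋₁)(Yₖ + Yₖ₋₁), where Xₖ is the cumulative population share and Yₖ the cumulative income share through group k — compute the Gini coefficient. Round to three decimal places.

0.532

Cumulative income shares Yₖ: 0.0100, 0.0250, 0.0430, 0.0810, 0.1210, 0.1950, 0.2920, 0.4010, 0.6710, 1.0000
Σ (Xₖ−Xₖ₋₁)(Yₖ+Yₖ₋₁) = (1/10)(0.0100+0.0000) + (1/10)(0.0250+0.0100) + (1/10)(0.0430+0.0250) + (1/10)(0.0810+0.0430) + (1/10)(0.1210+0.0810) + (1/10)(0.1950+0.1210) + (1/10)(0.2920+0.1950) + (1/10)(0.4010+0.2920) + (1/10)(0.6710+0.4010) + (1/10)(1.0000+0.6710)
  = 0.0010 + 0.0035 + 0.0068 + 0.0124 + 0.0202 + 0.0316 + 0.0487 + 0.0693 + 0.1072 + 0.1671 = 0.4678
G = 1 − 0.4678 = 0.5322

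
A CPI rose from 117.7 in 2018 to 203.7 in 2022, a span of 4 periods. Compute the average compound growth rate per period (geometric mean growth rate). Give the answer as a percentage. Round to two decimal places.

14.70%

Growth factor = (203.7/117.7)^(1/4) = (1.730671)^(1/4) = 1.146974
Growth rate = 1.146974 − 1 = 0.146974 = 14.6974%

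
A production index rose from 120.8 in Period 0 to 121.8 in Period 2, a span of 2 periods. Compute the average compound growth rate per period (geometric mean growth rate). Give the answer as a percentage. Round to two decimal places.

Growth factor = (121.8/120.8)^(1/2) = (1.008278)^(1/2) = 1.004131
Growth rate = 1.004131 − 1 = 0.004131 = 0.4131%

0.41%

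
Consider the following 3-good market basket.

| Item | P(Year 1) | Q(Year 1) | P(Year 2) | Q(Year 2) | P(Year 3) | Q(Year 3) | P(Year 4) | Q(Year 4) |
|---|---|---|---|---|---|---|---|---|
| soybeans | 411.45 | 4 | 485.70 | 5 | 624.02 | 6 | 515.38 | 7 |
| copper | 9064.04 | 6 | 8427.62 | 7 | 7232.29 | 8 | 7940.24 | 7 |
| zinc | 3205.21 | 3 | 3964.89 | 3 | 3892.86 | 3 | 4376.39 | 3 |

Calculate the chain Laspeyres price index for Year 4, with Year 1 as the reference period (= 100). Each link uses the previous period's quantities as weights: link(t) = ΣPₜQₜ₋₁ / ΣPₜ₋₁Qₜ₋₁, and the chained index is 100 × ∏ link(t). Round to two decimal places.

95.27

Link Year 1→Year 2:
ΣP(Year 2)Q(Year 1) = 485.70×4 + 8427.62×6 + 3964.89×3 = 1942.8 + 50565.72 + 11894.67 = 64403.19
ΣP(Year 1)Q(Year 1) = 411.45×4 + 9064.04×6 + 3205.21×3 = 1645.8 + 54384.24 + 9615.63 = 65645.67
link = 64403.19/65645.67 = 0.981073
Link Year 2→Year 3:
ΣP(Year 3)Q(Year 2) = 624.02×5 + 7232.29×7 + 3892.86×3 = 3120.1 + 50626.03 + 11678.58 = 65424.71
ΣP(Year 2)Q(Year 2) = 485.70×5 + 8427.62×7 + 3964.89×3 = 2428.5 + 58993.34 + 11894.67 = 73316.51
link = 65424.71/73316.51 = 0.892360
Link Year 3→Year 4:
ΣP(Year 4)Q(Year 3) = 515.38×6 + 7940.24×8 + 4376.39×3 = 3092.28 + 63521.92 + 13129.17 = 79743.37
ΣP(Year 3)Q(Year 3) = 624.02×6 + 7232.29×8 + 3892.86×3 = 3744.12 + 57858.32 + 11678.58 = 73281.02
link = 79743.37/73281.02 = 1.088186
Chained index = 100 × 0.981073 × 0.892360 × 1.088186 = 95.2674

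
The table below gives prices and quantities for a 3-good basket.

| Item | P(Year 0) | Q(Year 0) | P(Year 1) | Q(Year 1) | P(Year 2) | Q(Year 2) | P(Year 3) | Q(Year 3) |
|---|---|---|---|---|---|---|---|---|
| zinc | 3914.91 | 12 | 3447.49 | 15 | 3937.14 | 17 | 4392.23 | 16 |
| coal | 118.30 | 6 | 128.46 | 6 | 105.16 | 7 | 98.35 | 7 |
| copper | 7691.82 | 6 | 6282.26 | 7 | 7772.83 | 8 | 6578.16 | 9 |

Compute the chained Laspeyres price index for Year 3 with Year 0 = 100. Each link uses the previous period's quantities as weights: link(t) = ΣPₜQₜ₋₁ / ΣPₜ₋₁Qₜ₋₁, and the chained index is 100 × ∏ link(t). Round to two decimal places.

99.18

Link Year 0→Year 1:
ΣP(Year 1)Q(Year 0) = 3447.49×12 + 128.46×6 + 6282.26×6 = 41369.88 + 770.76 + 37693.56 = 79834.2
ΣP(Year 0)Q(Year 0) = 3914.91×12 + 118.30×6 + 7691.82×6 = 46978.92 + 709.8 + 46150.92 = 93839.64
link = 79834.2/93839.64 = 0.850751
Link Year 1→Year 2:
ΣP(Year 2)Q(Year 1) = 3937.14×15 + 105.16×6 + 7772.83×7 = 59057.1 + 630.96 + 54409.81 = 114097.87
ΣP(Year 1)Q(Year 1) = 3447.49×15 + 128.46×6 + 6282.26×7 = 51712.35 + 770.76 + 43975.82 = 96458.93
link = 114097.87/96458.93 = 1.182865
Link Year 2→Year 3:
ΣP(Year 3)Q(Year 2) = 4392.23×17 + 98.35×7 + 6578.16×8 = 74667.91 + 688.45 + 52625.28 = 127981.64
ΣP(Year 2)Q(Year 2) = 3937.14×17 + 105.16×7 + 7772.83×8 = 66931.38 + 736.12 + 62182.64 = 129850.14
link = 127981.64/129850.14 = 0.985610
Chained index = 100 × 0.850751 × 1.182865 × 0.985610 = 99.1843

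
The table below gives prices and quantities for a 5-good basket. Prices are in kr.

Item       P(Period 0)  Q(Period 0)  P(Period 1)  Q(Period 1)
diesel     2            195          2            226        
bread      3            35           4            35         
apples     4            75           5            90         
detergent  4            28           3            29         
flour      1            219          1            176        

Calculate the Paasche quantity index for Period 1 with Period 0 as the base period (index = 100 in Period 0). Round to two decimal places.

Paasche quantity index uses current-period prices as weights.
ΣP(Period 1)·Q(Period 1) = 2×226 + 4×35 + 5×90 + 3×29 + 1×176 = 452 + 140 + 450 + 87 + 176 = 1305
ΣP(Period 1)·Q(Period 0) = 2×195 + 4×35 + 5×75 + 3×28 + 1×219 = 390 + 140 + 375 + 84 + 219 = 1208
Index = 1305 / 1208 × 100 = 108.0298

108.03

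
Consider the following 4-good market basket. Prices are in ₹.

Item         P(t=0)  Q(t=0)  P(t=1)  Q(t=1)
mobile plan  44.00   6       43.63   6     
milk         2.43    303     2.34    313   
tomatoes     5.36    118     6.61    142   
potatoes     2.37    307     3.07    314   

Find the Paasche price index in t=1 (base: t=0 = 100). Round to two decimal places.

114.50

Paasche price index uses current-period quantities as weights.
ΣP(t=1)·Q(t=1) = 43.63×6 + 2.34×313 + 6.61×142 + 3.07×314 = 261.78 + 732.42 + 938.62 + 963.98 = 2896.8
ΣP(t=0)·Q(t=1) = 44.00×6 + 2.43×313 + 5.36×142 + 2.37×314 = 264 + 760.59 + 761.12 + 744.18 = 2529.89
Index = 2896.8 / 2529.89 × 100 = 114.5030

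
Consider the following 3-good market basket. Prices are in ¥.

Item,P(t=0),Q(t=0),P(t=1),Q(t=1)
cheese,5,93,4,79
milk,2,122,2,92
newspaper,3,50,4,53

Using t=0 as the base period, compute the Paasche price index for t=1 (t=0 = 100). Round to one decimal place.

Paasche price index uses current-period quantities as weights.
ΣP(t=1)·Q(t=1) = 4×79 + 2×92 + 4×53 = 316 + 184 + 212 = 712
ΣP(t=0)·Q(t=1) = 5×79 + 2×92 + 3×53 = 395 + 184 + 159 = 738
Index = 712 / 738 × 100 = 96.4770

96.5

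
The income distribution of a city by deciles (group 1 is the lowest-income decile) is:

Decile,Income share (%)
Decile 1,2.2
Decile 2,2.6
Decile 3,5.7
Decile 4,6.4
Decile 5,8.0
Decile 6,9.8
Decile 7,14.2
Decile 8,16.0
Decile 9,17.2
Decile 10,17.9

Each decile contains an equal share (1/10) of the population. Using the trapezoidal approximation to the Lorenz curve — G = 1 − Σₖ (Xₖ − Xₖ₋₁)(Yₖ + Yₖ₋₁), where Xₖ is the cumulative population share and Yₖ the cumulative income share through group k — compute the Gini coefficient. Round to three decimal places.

0.320

Cumulative income shares Yₖ: 0.0220, 0.0480, 0.1050, 0.1690, 0.2490, 0.3470, 0.4890, 0.6490, 0.8210, 1.0000
Σ (Xₖ−Xₖ₋₁)(Yₖ+Yₖ₋₁) = (1/10)(0.0220+0.0000) + (1/10)(0.0480+0.0220) + (1/10)(0.1050+0.0480) + (1/10)(0.1690+0.1050) + (1/10)(0.2490+0.1690) + (1/10)(0.3470+0.2490) + (1/10)(0.4890+0.3470) + (1/10)(0.6490+0.4890) + (1/10)(0.8210+0.6490) + (1/10)(1.0000+0.8210)
  = 0.0022 + 0.0070 + 0.0153 + 0.0274 + 0.0418 + 0.0596 + 0.0836 + 0.1138 + 0.1470 + 0.1821 = 0.6798
G = 1 − 0.6798 = 0.3202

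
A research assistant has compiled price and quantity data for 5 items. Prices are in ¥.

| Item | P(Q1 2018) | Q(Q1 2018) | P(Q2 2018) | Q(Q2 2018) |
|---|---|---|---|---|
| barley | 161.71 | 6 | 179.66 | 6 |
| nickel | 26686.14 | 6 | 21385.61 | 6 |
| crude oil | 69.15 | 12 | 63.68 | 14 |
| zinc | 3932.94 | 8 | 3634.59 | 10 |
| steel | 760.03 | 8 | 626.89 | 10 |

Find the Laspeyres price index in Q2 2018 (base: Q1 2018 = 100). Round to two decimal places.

Laspeyres price index uses base-period quantities as weights.
ΣP(Q2 2018)·Q(Q1 2018) = 179.66×6 + 21385.61×6 + 63.68×12 + 3634.59×8 + 626.89×8 = 1077.96 + 128313.66 + 764.16 + 29076.72 + 5015.12 = 164247.62
ΣP(Q1 2018)·Q(Q1 2018) = 161.71×6 + 26686.14×6 + 69.15×12 + 3932.94×8 + 760.03×8 = 970.26 + 160116.84 + 829.8 + 31463.52 + 6080.24 = 199460.66
Index = 164247.62 / 199460.66 × 100 = 82.3459

82.35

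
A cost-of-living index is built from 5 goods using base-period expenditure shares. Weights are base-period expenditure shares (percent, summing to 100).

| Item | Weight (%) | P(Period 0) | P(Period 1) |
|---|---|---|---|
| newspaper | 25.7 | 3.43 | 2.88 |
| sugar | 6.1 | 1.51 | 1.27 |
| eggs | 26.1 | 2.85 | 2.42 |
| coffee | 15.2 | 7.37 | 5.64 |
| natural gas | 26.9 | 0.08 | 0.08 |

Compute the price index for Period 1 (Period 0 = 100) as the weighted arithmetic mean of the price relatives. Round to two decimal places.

newspaper: 25.7 × (2.88/3.43) = 25.7 × 0.839650 = 21.5790
sugar: 6.1 × (1.27/1.51) = 6.1 × 0.841060 = 5.1305
eggs: 26.1 × (2.42/2.85) = 26.1 × 0.849123 = 22.1621
coffee: 15.2 × (5.64/7.37) = 15.2 × 0.765265 = 11.6320
natural gas: 26.9 × (0.08/0.08) = 26.9 × 1.000000 = 26.9000
Index = Σ wᵢ·(p₁ᵢ/p₀ᵢ) = 21.5790 + 5.1305 + 22.1621 + 11.6320 + 26.9000 = 87.4036

87.40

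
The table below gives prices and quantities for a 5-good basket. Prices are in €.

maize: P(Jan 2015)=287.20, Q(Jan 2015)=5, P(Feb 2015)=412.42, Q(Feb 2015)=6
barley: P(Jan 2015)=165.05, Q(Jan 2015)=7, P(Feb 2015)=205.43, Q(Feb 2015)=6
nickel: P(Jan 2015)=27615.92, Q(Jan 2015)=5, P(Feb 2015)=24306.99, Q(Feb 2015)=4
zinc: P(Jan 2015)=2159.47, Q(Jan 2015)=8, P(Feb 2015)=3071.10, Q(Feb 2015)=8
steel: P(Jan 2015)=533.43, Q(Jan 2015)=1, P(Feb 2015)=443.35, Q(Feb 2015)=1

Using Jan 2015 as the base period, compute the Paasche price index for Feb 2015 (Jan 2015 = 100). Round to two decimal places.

96.15

Paasche price index uses current-period quantities as weights.
ΣP(Feb 2015)·Q(Feb 2015) = 412.42×6 + 205.43×6 + 24306.99×4 + 3071.10×8 + 443.35×1 = 2474.52 + 1232.58 + 97227.96 + 24568.8 + 443.35 = 125947.21
ΣP(Jan 2015)·Q(Feb 2015) = 287.20×6 + 165.05×6 + 27615.92×4 + 2159.47×8 + 533.43×1 = 1723.2 + 990.3 + 110463.68 + 17275.76 + 533.43 = 130986.37
Index = 125947.21 / 130986.37 × 100 = 96.1529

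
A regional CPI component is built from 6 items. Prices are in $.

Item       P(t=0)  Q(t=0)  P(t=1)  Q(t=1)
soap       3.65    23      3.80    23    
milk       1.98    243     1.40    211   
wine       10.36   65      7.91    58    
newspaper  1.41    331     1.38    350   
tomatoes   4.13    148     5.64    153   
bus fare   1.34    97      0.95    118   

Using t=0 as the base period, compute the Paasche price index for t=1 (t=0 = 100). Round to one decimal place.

96.4

Paasche price index uses current-period quantities as weights.
ΣP(t=1)·Q(t=1) = 3.80×23 + 1.40×211 + 7.91×58 + 1.38×350 + 5.64×153 + 0.95×118 = 87.4 + 295.4 + 458.78 + 483 + 862.92 + 112.1 = 2299.6
ΣP(t=0)·Q(t=1) = 3.65×23 + 1.98×211 + 10.36×58 + 1.41×350 + 4.13×153 + 1.34×118 = 83.95 + 417.78 + 600.88 + 493.5 + 631.89 + 158.12 = 2386.12
Index = 2299.6 / 2386.12 × 100 = 96.3740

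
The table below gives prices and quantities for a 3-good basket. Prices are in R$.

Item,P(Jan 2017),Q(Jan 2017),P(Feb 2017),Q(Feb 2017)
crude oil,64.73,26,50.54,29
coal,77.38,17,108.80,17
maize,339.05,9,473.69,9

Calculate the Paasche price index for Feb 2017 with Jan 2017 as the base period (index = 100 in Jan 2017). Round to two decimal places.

121.37

Paasche price index uses current-period quantities as weights.
ΣP(Feb 2017)·Q(Feb 2017) = 50.54×29 + 108.80×17 + 473.69×9 = 1465.66 + 1849.6 + 4263.21 = 7578.47
ΣP(Jan 2017)·Q(Feb 2017) = 64.73×29 + 77.38×17 + 339.05×9 = 1877.17 + 1315.46 + 3051.45 = 6244.08
Index = 7578.47 / 6244.08 × 100 = 121.3705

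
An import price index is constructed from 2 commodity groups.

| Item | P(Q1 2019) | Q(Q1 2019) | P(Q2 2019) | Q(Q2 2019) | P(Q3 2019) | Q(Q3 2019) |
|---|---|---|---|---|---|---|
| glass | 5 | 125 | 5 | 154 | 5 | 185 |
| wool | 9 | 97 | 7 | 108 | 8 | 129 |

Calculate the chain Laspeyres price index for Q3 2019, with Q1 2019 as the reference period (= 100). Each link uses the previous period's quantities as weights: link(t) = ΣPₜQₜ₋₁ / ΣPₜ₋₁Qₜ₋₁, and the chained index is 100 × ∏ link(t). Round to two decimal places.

93.21

Link Q1 2019→Q2 2019:
ΣP(Q2 2019)Q(Q1 2019) = 5×125 + 7×97 = 625 + 679 = 1304
ΣP(Q1 2019)Q(Q1 2019) = 5×125 + 9×97 = 625 + 873 = 1498
link = 1304/1498 = 0.870494
Link Q2 2019→Q3 2019:
ΣP(Q3 2019)Q(Q2 2019) = 5×154 + 8×108 = 770 + 864 = 1634
ΣP(Q2 2019)Q(Q2 2019) = 5×154 + 7×108 = 770 + 756 = 1526
link = 1634/1526 = 1.070773
Chained index = 100 × 0.870494 × 1.070773 = 93.2102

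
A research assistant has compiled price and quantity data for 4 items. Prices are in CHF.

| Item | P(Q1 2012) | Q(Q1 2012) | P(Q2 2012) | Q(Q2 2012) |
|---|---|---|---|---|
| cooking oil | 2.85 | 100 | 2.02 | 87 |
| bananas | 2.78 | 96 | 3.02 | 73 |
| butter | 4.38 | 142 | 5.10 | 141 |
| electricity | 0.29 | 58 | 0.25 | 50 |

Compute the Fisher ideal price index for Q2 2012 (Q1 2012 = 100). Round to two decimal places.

103.75

Laspeyres component (base-period weights):
ΣP(Q2 2012)Q(Q1 2012) = 2.02×100 + 3.02×96 + 5.10×142 + 0.25×58 = 202 + 289.92 + 724.2 + 14.5 = 1230.62
ΣP(Q1 2012)Q(Q1 2012) = 2.85×100 + 2.78×96 + 4.38×142 + 0.29×58 = 285 + 266.88 + 621.96 + 16.82 = 1190.66
L = 1230.62 / 1190.66 × 100 = 103.3561
Paasche component (current-period weights):
ΣP(Q2 2012)Q(Q2 2012) = 2.02×87 + 3.02×73 + 5.10×141 + 0.25×50 = 175.74 + 220.46 + 719.1 + 12.5 = 1127.8
ΣP(Q1 2012)Q(Q2 2012) = 2.85×87 + 2.78×73 + 4.38×141 + 0.29×50 = 247.95 + 202.94 + 617.58 + 14.5 = 1082.97
P = 1127.8 / 1082.97 × 100 = 104.1395
Fisher = √(L × P) = √(103.3561 × 104.1395) = 103.7471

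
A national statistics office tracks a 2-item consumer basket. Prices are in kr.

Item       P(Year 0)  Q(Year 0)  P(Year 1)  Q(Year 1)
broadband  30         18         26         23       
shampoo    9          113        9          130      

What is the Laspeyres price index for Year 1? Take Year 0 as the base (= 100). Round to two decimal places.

Laspeyres price index uses base-period quantities as weights.
ΣP(Year 1)·Q(Year 0) = 26×18 + 9×113 = 468 + 1017 = 1485
ΣP(Year 0)·Q(Year 0) = 30×18 + 9×113 = 540 + 1017 = 1557
Index = 1485 / 1557 × 100 = 95.3757

95.38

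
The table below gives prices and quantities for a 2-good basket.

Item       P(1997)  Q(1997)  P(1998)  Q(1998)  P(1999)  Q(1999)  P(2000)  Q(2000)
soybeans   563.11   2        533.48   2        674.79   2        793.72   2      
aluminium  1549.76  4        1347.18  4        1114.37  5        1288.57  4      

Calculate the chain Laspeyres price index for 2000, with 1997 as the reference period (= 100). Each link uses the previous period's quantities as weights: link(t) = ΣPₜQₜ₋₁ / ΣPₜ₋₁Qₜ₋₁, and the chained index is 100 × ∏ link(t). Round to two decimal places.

91.97

Link 1997→1998:
ΣP(1998)Q(1997) = 533.48×2 + 1347.18×4 = 1066.96 + 5388.72 = 6455.68
ΣP(1997)Q(1997) = 563.11×2 + 1549.76×4 = 1126.22 + 6199.04 = 7325.26
link = 6455.68/7325.26 = 0.881290
Link 1998→1999:
ΣP(1999)Q(1998) = 674.79×2 + 1114.37×4 = 1349.58 + 4457.48 = 5807.06
ΣP(1998)Q(1998) = 533.48×2 + 1347.18×4 = 1066.96 + 5388.72 = 6455.68
link = 5807.06/6455.68 = 0.899527
Link 1999→2000:
ΣP(2000)Q(1999) = 793.72×2 + 1288.57×5 = 1587.44 + 6442.85 = 8030.29
ΣP(1999)Q(1999) = 674.79×2 + 1114.37×5 = 1349.58 + 5571.85 = 6921.43
link = 8030.29/6921.43 = 1.160207
Chained index = 100 × 0.881290 × 0.899527 × 1.160207 = 91.9748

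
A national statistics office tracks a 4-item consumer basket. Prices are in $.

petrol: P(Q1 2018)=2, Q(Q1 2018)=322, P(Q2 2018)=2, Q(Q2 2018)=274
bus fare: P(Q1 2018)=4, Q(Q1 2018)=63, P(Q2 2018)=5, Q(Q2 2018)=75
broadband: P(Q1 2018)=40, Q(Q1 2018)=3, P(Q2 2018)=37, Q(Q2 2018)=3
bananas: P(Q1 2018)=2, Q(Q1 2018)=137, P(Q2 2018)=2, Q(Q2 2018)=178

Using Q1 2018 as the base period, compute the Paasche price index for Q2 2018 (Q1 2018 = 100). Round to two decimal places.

Paasche price index uses current-period quantities as weights.
ΣP(Q2 2018)·Q(Q2 2018) = 2×274 + 5×75 + 37×3 + 2×178 = 548 + 375 + 111 + 356 = 1390
ΣP(Q1 2018)·Q(Q2 2018) = 2×274 + 4×75 + 40×3 + 2×178 = 548 + 300 + 120 + 356 = 1324
Index = 1390 / 1324 × 100 = 104.9849

104.98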